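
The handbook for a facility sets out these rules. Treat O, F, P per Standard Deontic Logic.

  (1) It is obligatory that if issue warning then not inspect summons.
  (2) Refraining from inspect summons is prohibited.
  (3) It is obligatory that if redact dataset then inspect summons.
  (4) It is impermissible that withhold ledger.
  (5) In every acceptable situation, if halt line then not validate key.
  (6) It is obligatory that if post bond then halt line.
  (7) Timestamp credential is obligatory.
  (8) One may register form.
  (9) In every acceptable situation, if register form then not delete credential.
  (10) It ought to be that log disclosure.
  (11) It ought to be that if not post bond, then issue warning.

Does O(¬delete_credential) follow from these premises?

Premise 9 is O(register_form → ¬delete_credential), but O(register_form) is not derivable from the premises (the permission P(register_form) asserts only ¬O(¬register_form), not O(register_form)), so it does not yield O(¬delete_credential).
No other premise forces O(¬delete_credential). An ideal world satisfying every premise can still have ¬delete_credential false, so O(¬delete_credential) is not derivable.

No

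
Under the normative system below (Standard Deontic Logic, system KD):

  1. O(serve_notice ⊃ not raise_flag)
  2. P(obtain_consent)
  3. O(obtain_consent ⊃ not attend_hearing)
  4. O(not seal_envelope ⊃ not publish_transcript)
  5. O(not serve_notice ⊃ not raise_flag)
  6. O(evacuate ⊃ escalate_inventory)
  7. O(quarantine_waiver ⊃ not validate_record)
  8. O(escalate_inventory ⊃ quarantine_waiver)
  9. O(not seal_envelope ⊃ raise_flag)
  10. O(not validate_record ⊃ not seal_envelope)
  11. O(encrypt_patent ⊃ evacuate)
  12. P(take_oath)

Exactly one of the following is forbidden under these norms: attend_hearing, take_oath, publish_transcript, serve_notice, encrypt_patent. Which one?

Premises 1 and 5 cover both cases: O(serve_notice ⊃ not raise_flag) and O(not serve_notice ⊃ not raise_flag). Since serve_notice ∨ not serve_notice is a tautology, O(not raise_flag) follows.
Premise 9 is O(not seal_envelope ⊃ raise_flag); contrapositively O(not raise_flag ⊃ seal_envelope). Since O(not raise_flag) holds, K gives O(seal_envelope).
Premise 10, O(not validate_record ⊃ not seal_envelope), contraposes to O(seal_envelope ⊃ validate_record); with O(seal_envelope) we get O(validate_record).
The contrapositive of premise 7 (O(quarantine_waiver ⊃ not validate_record)) is O(validate_record ⊃ not quarantine_waiver), and O(validate_record) is already established, so O(not quarantine_waiver).
Premise 8, O(escalate_inventory ⊃ quarantine_waiver), contraposes to O(not quarantine_waiver ⊃ not escalate_inventory); with O(not quarantine_waiver) we get O(not escalate_inventory).
The contrapositive of premise 6 (O(evacuate ⊃ escalate_inventory)) is O(not escalate_inventory ⊃ not evacuate), and O(not escalate_inventory) is already established, so O(not evacuate).
Premise 11 is O(encrypt_patent ⊃ evacuate); contrapositively O(not evacuate ⊃ not encrypt_patent). Since O(not evacuate) holds, K gives O(not encrypt_patent).
So O(not encrypt_patent) holds, i.e. encrypt_patent is forbidden. None of the other listed options is forbidden under the premises.

encrypt_patent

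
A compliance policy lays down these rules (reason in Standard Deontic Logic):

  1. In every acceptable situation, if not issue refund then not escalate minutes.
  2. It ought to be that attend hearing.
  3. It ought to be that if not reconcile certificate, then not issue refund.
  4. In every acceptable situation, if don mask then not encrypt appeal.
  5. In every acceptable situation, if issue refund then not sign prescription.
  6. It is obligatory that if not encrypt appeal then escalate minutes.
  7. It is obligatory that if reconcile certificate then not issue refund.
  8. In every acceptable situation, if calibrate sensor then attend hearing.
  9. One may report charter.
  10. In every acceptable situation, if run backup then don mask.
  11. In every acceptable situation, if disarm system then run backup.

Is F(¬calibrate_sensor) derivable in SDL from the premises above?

No

Premise 8 is O(calibrate_sensor → attend_hearing); even if O(attend_hearing) held, inferring O(calibrate_sensor) would be affirming the consequent — invalid.
No other premise forces O(calibrate_sensor). An ideal world satisfying every premise can still have ¬calibrate_sensor true, so F(¬calibrate_sensor) is not derivable.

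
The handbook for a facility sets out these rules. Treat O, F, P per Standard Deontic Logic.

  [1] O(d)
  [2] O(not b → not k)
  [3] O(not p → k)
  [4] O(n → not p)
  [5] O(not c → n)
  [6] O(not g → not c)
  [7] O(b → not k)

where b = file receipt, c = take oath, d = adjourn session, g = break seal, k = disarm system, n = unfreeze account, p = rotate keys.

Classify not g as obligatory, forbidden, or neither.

Forbidden

By case analysis on not b: premise 2 gives O(not b → not k) and premise 7 gives O(b → not k), so O(not k) either way.
Premise 3 is O(not p → k); contrapositively O(not k → p). Since O(not k) holds, K gives O(p).
Premise 4 is O(n → not p); contrapositively O(p → not n). Since O(p) holds, K gives O(not n).
Premise 5, O(not c → n), contraposes to O(not n → c); with O(not n) we get O(c).
Premise 6 is O(not g → not c); contrapositively O(c → g). Since O(c) holds, K gives O(g).
Premise 1 does not contribute to this derivation.
Thus O(g), which is F(not g): not g is forbidden.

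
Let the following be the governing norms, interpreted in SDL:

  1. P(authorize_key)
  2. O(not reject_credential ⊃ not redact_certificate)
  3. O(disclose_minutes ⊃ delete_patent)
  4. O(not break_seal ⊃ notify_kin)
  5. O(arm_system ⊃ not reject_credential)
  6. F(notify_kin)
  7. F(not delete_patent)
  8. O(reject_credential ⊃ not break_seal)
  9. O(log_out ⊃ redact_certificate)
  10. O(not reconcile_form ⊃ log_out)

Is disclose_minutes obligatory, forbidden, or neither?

Neither

Premise 3 is O(disclose_minutes ⊃ delete_patent); even if O(delete_patent) held, inferring O(disclose_minutes) would be affirming the consequent — invalid.
No premise or chain of K-axiom applications forces O(disclose_minutes), and none forces O(not disclose_minutes). So disclose_minutes is neither obligatory nor forbidden under these norms.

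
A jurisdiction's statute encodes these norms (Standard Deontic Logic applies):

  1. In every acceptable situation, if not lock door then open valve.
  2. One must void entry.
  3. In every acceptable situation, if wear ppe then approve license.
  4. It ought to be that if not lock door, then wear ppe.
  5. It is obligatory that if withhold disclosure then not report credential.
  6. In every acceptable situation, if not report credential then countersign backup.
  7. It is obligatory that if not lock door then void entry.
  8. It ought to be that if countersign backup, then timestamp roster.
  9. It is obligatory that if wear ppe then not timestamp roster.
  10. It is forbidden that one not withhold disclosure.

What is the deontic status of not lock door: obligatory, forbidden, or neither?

Forbidden

Premise 10, F(¬withhold_disclosure), is equivalent to O(withhold_disclosure).
From O(withhold_disclosure) and premise 5, O(withhold_disclosure → ¬report_credential), we obtain O(¬report_credential).
Premise 6 is O(¬report_credential → countersign_backup); since O(¬report_credential), deontic closure gives O(countersign_backup).
Applying K to premise 8 (O(countersign_backup → timestamp_roster)) and O(countersign_backup) yields O(timestamp_roster).
Premise 9 is O(wear_ppe → ¬timestamp_roster); contrapositively O(timestamp_roster → ¬wear_ppe). Since O(timestamp_roster) holds, K gives O(¬wear_ppe).
The contrapositive of premise 4 (O(¬lock_door → wear_ppe)) is O(¬wear_ppe → lock_door), and O(¬wear_ppe) is already established, so O(lock_door).
Premises 1, 2, 3, 7 do not contribute to this derivation.
Thus O(lock_door), which is F(¬lock_door): ¬lock_door is forbidden.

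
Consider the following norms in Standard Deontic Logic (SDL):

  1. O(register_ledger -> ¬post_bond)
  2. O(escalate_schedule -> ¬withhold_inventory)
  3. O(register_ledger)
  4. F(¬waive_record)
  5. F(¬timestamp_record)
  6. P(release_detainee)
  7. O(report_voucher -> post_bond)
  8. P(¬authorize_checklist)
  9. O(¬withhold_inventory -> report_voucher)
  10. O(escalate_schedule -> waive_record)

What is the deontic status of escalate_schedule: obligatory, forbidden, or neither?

Forbidden

Premise 3 gives O(register_ledger).
Premise 1 is O(register_ledger -> ¬post_bond); since O(register_ledger), deontic closure gives O(¬post_bond).
Premise 7, O(report_voucher -> post_bond), contraposes to O(¬post_bond -> ¬report_voucher); with O(¬post_bond) we get O(¬report_voucher).
The contrapositive of premise 9 (O(¬withhold_inventory -> report_voucher)) is O(¬report_voucher -> withhold_inventory), and O(¬report_voucher) is already established, so O(withhold_inventory).
Premise 2 is O(escalate_schedule -> ¬withhold_inventory); contrapositively O(withhold_inventory -> ¬escalate_schedule). Since O(withhold_inventory) holds, K gives O(¬escalate_schedule).
Premises 4, 5, 6, 8, 10 do not contribute to this derivation.
Thus O(¬escalate_schedule), which is F(escalate_schedule): escalate_schedule is forbidden.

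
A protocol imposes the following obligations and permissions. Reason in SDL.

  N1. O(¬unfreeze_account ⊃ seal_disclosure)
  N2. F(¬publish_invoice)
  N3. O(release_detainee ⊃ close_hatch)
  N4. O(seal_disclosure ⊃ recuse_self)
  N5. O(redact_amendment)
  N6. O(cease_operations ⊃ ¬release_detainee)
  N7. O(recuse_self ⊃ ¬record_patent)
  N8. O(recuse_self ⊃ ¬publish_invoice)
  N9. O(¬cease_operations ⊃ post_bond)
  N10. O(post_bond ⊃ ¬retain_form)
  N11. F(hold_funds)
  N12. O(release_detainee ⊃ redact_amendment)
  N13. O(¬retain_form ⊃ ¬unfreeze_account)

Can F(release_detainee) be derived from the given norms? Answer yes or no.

Yes

Premise 2 is F(¬publish_invoice), i.e. O(publish_invoice).
Premise 8, O(recuse_self ⊃ ¬publish_invoice), contraposes to O(publish_invoice ⊃ ¬recuse_self); with O(publish_invoice) we get O(¬recuse_self).
Premise 4, O(seal_disclosure ⊃ recuse_self), contraposes to O(¬recuse_self ⊃ ¬seal_disclosure); with O(¬recuse_self) we get O(¬seal_disclosure).
Premise 1 is O(¬unfreeze_account ⊃ seal_disclosure); contrapositively O(¬seal_disclosure ⊃ unfreeze_account). Since O(¬seal_disclosure) holds, K gives O(unfreeze_account).
Premise 13, O(¬retain_form ⊃ ¬unfreeze_account), contraposes to O(unfreeze_account ⊃ retain_form); with O(unfreeze_account) we get O(retain_form).
The contrapositive of premise 10 (O(post_bond ⊃ ¬retain_form)) is O(retain_form ⊃ ¬post_bond), and O(retain_form) is already established, so O(¬post_bond).
Premise 9, O(¬cease_operations ⊃ post_bond), contraposes to O(¬post_bond ⊃ cease_operations); with O(¬post_bond) we get O(cease_operations).
Applying K to premise 6 (O(cease_operations ⊃ ¬release_detainee)) and O(cease_operations) yields O(¬release_detainee).
Premises 3, 5, 7, 11, 12 do not contribute to this derivation.
So O(¬release_detainee) holds, i.e. F(release_detainee). The claim follows.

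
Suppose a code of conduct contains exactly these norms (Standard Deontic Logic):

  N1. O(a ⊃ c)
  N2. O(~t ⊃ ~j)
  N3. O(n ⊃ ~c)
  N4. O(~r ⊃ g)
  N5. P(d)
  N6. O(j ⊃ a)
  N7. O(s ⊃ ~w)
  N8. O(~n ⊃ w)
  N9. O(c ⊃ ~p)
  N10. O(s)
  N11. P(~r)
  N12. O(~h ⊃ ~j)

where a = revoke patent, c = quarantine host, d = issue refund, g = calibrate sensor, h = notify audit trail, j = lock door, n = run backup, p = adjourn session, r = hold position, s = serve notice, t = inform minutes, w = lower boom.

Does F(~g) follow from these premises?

No

Premise 4 is O(~r ⊃ g), but O(~r) is not derivable from the premises (the permission P(~r) asserts only ~O(r), not O(~r)), so it does not yield O(g).
No other premise forces O(g). An ideal world satisfying every premise can still have ~g true, so F(~g) is not derivable.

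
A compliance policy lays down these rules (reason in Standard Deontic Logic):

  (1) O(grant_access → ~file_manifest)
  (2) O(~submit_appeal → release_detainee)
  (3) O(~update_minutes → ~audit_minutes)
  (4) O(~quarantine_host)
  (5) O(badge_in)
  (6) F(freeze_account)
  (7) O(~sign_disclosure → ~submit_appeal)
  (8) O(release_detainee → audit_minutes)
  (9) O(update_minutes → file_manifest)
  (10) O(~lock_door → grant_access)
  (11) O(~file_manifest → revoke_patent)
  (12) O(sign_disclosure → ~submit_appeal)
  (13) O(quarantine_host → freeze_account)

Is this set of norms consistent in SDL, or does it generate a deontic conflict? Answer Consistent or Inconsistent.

Consistent

Premise 13 is O(quarantine_host → freeze_account), but O(quarantine_host) is not derivable from the premises, so it does not yield O(freeze_account).
So O(freeze_account) is not derivable, and the apparent clash with O(~freeze_account) does not arise.
A world satisfying every obligation exists (e.g. audit_minutes=true, badge_in=true, file_manifest=true, freeze_account=false, grant_access=false, lock_door=true, quarantine_host=false, release_detainee=true, revoke_patent=false, sign_disclosure=false, submit_appeal=false, update_minutes=true); no atom is both obligatory and forbidden, so the set is consistent.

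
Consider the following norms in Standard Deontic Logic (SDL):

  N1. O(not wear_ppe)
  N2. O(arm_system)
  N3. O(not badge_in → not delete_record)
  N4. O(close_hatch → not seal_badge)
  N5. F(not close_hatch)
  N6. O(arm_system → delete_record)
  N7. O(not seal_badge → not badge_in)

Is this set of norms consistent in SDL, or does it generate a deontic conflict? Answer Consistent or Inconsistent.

From premise 2 we have O(arm_system).
From O(arm_system) and premise 6, O(arm_system → delete_record), we obtain O(delete_record).
Premise 3, O(not badge_in → not delete_record), contraposes to O(delete_record → badge_in); with O(delete_record) we get O(badge_in).
Premise 7, O(not seal_badge → not badge_in), contraposes to O(badge_in → seal_badge); with O(badge_in) we get O(seal_badge).
Premise 4 is O(close_hatch → not seal_badge); contrapositively O(seal_badge → not close_hatch). Since O(seal_badge) holds, K gives O(not close_hatch).
Yet premise 5 is F(not close_hatch), i.e. O(close_hatch).
We now have both O(not close_hatch) and O(close_hatch) — close_hatch is simultaneously obligatory and forbidden, violating the D-axiom.

Inconsistent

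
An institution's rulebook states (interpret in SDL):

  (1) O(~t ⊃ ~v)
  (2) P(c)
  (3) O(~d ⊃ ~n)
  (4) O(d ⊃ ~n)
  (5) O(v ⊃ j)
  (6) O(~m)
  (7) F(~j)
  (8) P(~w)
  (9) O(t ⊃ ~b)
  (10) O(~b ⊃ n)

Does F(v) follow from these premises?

Premises 3 and 4 cover both cases: O(~d ⊃ ~n) and O(d ⊃ ~n). Since ~d ∨ d is a tautology, O(~n) follows.
Premise 10 is O(~b ⊃ n); contrapositively O(~n ⊃ b). Since O(~n) holds, K gives O(b).
Premise 9 is O(t ⊃ ~b); contrapositively O(b ⊃ ~t). Since O(b) holds, K gives O(~t).
From O(~t) and premise 1, O(~t ⊃ ~v), we obtain O(~v).
Premises 2, 5, 6, 7, 8 do not contribute to this derivation.
So O(~v) holds, i.e. F(v). The claim follows.

Yes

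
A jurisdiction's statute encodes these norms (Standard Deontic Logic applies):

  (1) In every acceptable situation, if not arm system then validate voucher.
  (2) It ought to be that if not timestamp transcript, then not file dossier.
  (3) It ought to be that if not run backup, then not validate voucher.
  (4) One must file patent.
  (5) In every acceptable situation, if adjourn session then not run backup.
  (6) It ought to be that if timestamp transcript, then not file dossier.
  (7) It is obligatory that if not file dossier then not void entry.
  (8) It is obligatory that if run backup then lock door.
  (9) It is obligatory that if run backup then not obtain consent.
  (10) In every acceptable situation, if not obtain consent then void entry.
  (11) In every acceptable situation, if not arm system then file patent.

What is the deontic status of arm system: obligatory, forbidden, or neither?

Obligatory

Premises 2 and 6 cover both cases: O(¬timestamp_transcript → ¬file_dossier) and O(timestamp_transcript → ¬file_dossier). Since ¬timestamp_transcript ∨ timestamp_transcript is a tautology, O(¬file_dossier) follows.
From O(¬file_dossier) and premise 7, O(¬file_dossier → ¬void_entry), we obtain O(¬void_entry).
The contrapositive of premise 10 (O(¬obtain_consent → void_entry)) is O(¬void_entry → obtain_consent), and O(¬void_entry) is already established, so O(obtain_consent).
Premise 9 is O(run_backup → ¬obtain_consent); contrapositively O(obtain_consent → ¬run_backup). Since O(obtain_consent) holds, K gives O(¬run_backup).
Applying K to premise 3 (O(¬run_backup → ¬validate_voucher)) and O(¬run_backup) yields O(¬validate_voucher).
Premise 1, O(¬arm_system → validate_voucher), contraposes to O(¬validate_voucher → arm_system); with O(¬validate_voucher) we get O(arm_system).
Premises 4, 5, 8, 11 do not contribute to this derivation.
Hence arm_system is obligatory.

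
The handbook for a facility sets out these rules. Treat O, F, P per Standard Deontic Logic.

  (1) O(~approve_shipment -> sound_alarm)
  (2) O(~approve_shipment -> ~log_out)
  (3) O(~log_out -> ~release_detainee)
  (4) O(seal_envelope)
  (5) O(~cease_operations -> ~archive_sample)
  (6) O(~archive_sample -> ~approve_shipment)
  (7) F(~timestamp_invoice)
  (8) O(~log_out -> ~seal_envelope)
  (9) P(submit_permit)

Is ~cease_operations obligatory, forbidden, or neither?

Forbidden

From premise 4 we have O(seal_envelope).
Premise 8, O(~log_out -> ~seal_envelope), contraposes to O(seal_envelope -> log_out); with O(seal_envelope) we get O(log_out).
Premise 2 is O(~approve_shipment -> ~log_out); contrapositively O(log_out -> approve_shipment). Since O(log_out) holds, K gives O(approve_shipment).
The contrapositive of premise 6 (O(~archive_sample -> ~approve_shipment)) is O(approve_shipment -> archive_sample), and O(approve_shipment) is already established, so O(archive_sample).
Premise 5, O(~cease_operations -> ~archive_sample), contraposes to O(archive_sample -> cease_operations); with O(archive_sample) we get O(cease_operations).
Premises 1, 3, 7, 9 do not contribute to this derivation.
Thus O(cease_operations), which is F(~cease_operations): ~cease_operations is forbidden.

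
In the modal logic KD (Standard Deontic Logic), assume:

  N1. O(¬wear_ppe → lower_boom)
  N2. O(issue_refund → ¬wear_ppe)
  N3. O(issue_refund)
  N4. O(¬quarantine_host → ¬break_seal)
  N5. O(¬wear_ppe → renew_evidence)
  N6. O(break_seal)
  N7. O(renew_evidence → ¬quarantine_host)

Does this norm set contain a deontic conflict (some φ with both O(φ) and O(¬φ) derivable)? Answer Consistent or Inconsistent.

From premise 6 we have O(break_seal).
Premise 4 is O(¬quarantine_host → ¬break_seal); contrapositively O(break_seal → quarantine_host). Since O(break_seal) holds, K gives O(quarantine_host).
Premise 7, O(renew_evidence → ¬quarantine_host), contraposes to O(quarantine_host → ¬renew_evidence); with O(quarantine_host) we get O(¬renew_evidence).
The contrapositive of premise 5 (O(¬wear_ppe → renew_evidence)) is O(¬renew_evidence → wear_ppe), and O(¬renew_evidence) is already established, so O(wear_ppe).
Premise 2, O(issue_refund → ¬wear_ppe), contraposes to O(wear_ppe → ¬issue_refund); with O(wear_ppe) we get O(¬issue_refund).
Yet premise 3 states O(issue_refund).
We now have both O(¬issue_refund) and O(issue_refund) — issue_refund is simultaneously obligatory and forbidden, violating the D-axiom.

Inconsistent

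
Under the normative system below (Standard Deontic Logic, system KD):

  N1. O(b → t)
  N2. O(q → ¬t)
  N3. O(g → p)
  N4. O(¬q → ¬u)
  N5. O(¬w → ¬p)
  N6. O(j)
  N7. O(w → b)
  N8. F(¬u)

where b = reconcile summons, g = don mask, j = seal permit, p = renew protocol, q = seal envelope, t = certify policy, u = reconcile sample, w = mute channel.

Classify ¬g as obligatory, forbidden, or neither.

Obligatory

F(¬u) at premise 8 means O(u).
The contrapositive of premise 4 (O(¬q → ¬u)) is O(u → q), and O(u) is already established, so O(q).
From O(q) and premise 2, O(q → ¬t), we obtain O(¬t).
Premise 1, O(b → t), contraposes to O(¬t → ¬b); with O(¬t) we get O(¬b).
The contrapositive of premise 7 (O(w → b)) is O(¬b → ¬w), and O(¬b) is already established, so O(¬w).
From O(¬w) and premise 5, O(¬w → ¬p), we obtain O(¬p).
The contrapositive of premise 3 (O(g → p)) is O(¬p → ¬g), and O(¬p) is already established, so O(¬g).
Premise 6 does not contribute to this derivation.
Hence ¬g is obligatory.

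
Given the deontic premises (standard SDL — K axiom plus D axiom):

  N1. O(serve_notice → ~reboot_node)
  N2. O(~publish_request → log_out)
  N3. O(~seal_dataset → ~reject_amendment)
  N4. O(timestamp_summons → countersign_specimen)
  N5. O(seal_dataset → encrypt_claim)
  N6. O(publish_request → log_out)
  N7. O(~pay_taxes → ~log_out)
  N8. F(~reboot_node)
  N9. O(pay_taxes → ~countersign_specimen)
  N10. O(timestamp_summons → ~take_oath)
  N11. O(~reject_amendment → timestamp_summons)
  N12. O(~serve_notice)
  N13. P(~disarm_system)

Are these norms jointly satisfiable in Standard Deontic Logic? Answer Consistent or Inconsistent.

Premise 1 is O(serve_notice → ~reboot_node), but O(serve_notice) is not derivable from the premises, so it does not yield O(~reboot_node).
So O(~reboot_node) is not derivable, and the apparent clash with O(reboot_node) does not arise.
A world satisfying every obligation exists (e.g. countersign_specimen=false, disarm_system=false, encrypt_claim=true, log_out=true, pay_taxes=true, publish_request=false, reboot_node=true, reject_amendment=true, seal_dataset=true, serve_notice=false, take_oath=false, timestamp_summons=false); no atom is both obligatory and forbidden, so the set is consistent.

Consistent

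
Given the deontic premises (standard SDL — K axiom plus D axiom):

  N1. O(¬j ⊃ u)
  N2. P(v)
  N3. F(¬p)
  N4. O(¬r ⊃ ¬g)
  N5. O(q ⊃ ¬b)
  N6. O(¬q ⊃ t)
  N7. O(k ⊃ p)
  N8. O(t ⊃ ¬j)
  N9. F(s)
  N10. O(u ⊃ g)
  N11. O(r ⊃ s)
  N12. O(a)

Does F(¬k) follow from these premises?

No

Premise 7 is O(k ⊃ p); even if O(p) held, inferring O(k) would be affirming the consequent — invalid.
No other premise forces O(k). An ideal world satisfying every premise can still have ¬k true, so F(¬k) is not derivable.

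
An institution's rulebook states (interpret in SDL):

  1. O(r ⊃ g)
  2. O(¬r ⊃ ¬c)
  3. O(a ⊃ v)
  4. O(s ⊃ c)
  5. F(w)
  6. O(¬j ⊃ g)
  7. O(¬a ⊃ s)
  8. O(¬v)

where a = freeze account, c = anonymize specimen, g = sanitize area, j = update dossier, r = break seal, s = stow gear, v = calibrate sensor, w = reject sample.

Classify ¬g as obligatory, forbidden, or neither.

Premise 8 states O(¬v) outright.
Premise 3 is O(a ⊃ v); contrapositively O(¬v ⊃ ¬a). Since O(¬v) holds, K gives O(¬a).
Premise 7 is O(¬a ⊃ s); since O(¬a), deontic closure gives O(s).
Applying K to premise 4 (O(s ⊃ c)) and O(s) yields O(c).
Premise 2, O(¬r ⊃ ¬c), contraposes to O(c ⊃ r); with O(c) we get O(r).
From O(r) and premise 1, O(r ⊃ g), we obtain O(g).
Premises 5, 6 do not contribute to this derivation.
Thus O(g), which is F(¬g): ¬g is forbidden.

Forbidden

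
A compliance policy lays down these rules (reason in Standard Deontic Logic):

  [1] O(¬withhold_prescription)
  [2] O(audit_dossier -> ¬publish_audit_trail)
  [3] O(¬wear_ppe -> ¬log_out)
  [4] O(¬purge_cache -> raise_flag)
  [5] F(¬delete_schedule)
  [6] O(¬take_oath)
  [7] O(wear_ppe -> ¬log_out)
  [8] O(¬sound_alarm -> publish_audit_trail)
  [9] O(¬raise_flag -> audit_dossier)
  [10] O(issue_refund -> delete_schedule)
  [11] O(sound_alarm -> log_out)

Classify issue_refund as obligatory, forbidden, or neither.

Neither

Premise 10 is O(issue_refund -> delete_schedule); even if O(delete_schedule) held, inferring O(issue_refund) would be affirming the consequent — invalid.
No premise or chain of K-axiom applications forces O(issue_refund), and none forces O(¬issue_refund). So issue_refund is neither obligatory nor forbidden under these norms.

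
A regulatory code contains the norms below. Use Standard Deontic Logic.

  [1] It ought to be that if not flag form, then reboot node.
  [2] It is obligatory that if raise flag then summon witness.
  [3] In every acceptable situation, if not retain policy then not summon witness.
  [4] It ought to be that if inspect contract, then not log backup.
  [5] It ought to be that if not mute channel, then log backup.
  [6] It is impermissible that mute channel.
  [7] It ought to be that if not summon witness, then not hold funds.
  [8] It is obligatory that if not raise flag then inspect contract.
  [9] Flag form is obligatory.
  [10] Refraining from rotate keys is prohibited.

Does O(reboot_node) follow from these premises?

Premise 1 is O(¬flag_form → reboot_node), but O(¬flag_form) is not derivable from the premises, so it does not yield O(reboot_node).
No other premise forces O(reboot_node). An ideal world satisfying every premise can still have reboot_node false, so O(reboot_node) is not derivable.

No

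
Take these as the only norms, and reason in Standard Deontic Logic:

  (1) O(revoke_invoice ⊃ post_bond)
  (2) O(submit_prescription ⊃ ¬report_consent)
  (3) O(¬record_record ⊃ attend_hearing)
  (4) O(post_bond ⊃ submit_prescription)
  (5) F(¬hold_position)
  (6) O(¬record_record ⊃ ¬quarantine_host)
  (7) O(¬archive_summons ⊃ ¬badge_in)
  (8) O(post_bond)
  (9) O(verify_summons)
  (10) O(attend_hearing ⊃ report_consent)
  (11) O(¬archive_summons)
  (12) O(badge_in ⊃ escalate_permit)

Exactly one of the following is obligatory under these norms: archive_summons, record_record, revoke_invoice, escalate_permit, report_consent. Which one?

Premise 8 gives O(post_bond).
With premise 4, O(post_bond ⊃ submit_prescription), the K-axiom yields O(submit_prescription).
From O(submit_prescription) and premise 2, O(submit_prescription ⊃ ¬report_consent), we obtain O(¬report_consent).
The contrapositive of premise 10 (O(attend_hearing ⊃ report_consent)) is O(¬report_consent ⊃ ¬attend_hearing), and O(¬report_consent) is already established, so O(¬attend_hearing).
The contrapositive of premise 3 (O(¬record_record ⊃ attend_hearing)) is O(¬attend_hearing ⊃ record_record), and O(¬attend_hearing) is already established, so O(record_record).
So O(record_record) holds — record_record is obligatory. None of the other listed options is made obligatory by any chain of premises.

record_record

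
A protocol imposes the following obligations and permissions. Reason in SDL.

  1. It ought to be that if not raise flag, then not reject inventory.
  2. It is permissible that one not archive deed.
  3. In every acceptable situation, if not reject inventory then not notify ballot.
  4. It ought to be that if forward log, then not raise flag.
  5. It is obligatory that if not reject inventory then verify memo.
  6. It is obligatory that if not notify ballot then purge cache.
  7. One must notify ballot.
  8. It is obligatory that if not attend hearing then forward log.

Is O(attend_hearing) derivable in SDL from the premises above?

Premise 7 states O(notify_ballot) outright.
Premise 3 is O(¬reject_inventory → ¬notify_ballot); contrapositively O(notify_ballot → reject_inventory). Since O(notify_ballot) holds, K gives O(reject_inventory).
Premise 1, O(¬raise_flag → ¬reject_inventory), contraposes to O(reject_inventory → raise_flag); with O(reject_inventory) we get O(raise_flag).
Premise 4, O(forward_log → ¬raise_flag), contraposes to O(raise_flag → ¬forward_log); with O(raise_flag) we get O(¬forward_log).
The contrapositive of premise 8 (O(¬attend_hearing → forward_log)) is O(¬forward_log → attend_hearing), and O(¬forward_log) is already established, so O(attend_hearing).
Premises 2, 5, 6 do not contribute to this derivation.
So O(attend_hearing) follows.

Yes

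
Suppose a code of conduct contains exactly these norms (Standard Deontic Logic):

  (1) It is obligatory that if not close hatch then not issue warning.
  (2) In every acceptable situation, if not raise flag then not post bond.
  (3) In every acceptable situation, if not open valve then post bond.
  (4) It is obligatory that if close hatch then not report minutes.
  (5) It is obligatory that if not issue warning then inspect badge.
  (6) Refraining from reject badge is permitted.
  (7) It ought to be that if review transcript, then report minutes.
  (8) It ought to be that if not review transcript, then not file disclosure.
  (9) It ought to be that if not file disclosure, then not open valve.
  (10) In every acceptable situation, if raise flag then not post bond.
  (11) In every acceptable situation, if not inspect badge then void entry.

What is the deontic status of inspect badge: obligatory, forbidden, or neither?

Obligatory

Premises 10 and 2 cover both cases: O(raise_flag → ¬post_bond) and O(¬raise_flag → ¬post_bond). Since raise_flag ∨ ¬raise_flag is a tautology, O(¬post_bond) follows.
Premise 3 is O(¬open_valve → post_bond); contrapositively O(¬post_bond → open_valve). Since O(¬post_bond) holds, K gives O(open_valve).
Premise 9, O(¬file_disclosure → ¬open_valve), contraposes to O(open_valve → file_disclosure); with O(open_valve) we get O(file_disclosure).
The contrapositive of premise 8 (O(¬review_transcript → ¬file_disclosure)) is O(file_disclosure → review_transcript), and O(file_disclosure) is already established, so O(review_transcript).
Premise 7 is O(review_transcript → report_minutes); since O(review_transcript), deontic closure gives O(report_minutes).
Premise 4 is O(close_hatch → ¬report_minutes); contrapositively O(report_minutes → ¬close_hatch). Since O(report_minutes) holds, K gives O(¬close_hatch).
With premise 1, O(¬close_hatch → ¬issue_warning), the K-axiom yields O(¬issue_warning).
Applying K to premise 5 (O(¬issue_warning → inspect_badge)) and O(¬issue_warning) yields O(inspect_badge).
Premises 6, 11 do not contribute to this derivation.
Hence inspect_badge is obligatory.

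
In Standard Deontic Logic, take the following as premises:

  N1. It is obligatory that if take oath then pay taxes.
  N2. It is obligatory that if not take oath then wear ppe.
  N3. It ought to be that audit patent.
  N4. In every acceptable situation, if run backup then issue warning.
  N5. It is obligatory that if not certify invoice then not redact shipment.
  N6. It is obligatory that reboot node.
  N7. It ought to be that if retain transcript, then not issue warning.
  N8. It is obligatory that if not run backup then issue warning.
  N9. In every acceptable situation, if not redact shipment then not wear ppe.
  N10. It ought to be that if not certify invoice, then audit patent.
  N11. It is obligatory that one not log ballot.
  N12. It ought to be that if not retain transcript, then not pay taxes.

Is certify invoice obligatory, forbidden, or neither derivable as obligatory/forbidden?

Obligatory

Premises 8 and 4 cover both cases: O(¬run_backup → issue_warning) and O(run_backup → issue_warning). Since ¬run_backup ∨ run_backup is a tautology, O(issue_warning) follows.
Premise 7, O(retain_transcript → ¬issue_warning), contraposes to O(issue_warning → ¬retain_transcript); with O(issue_warning) we get O(¬retain_transcript).
With premise 12, O(¬retain_transcript → ¬pay_taxes), the K-axiom yields O(¬pay_taxes).
Premise 1, O(take_oath → pay_taxes), contraposes to O(¬pay_taxes → ¬take_oath); with O(¬pay_taxes) we get O(¬take_oath).
With premise 2, O(¬take_oath → wear_ppe), the K-axiom yields O(wear_ppe).
Premise 9, O(¬redact_shipment → ¬wear_ppe), contraposes to O(wear_ppe → redact_shipment); with O(wear_ppe) we get O(redact_shipment).
Premise 5, O(¬certify_invoice → ¬redact_shipment), contraposes to O(redact_shipment → certify_invoice); with O(redact_shipment) we get O(certify_invoice).
Premises 3, 6, 10, 11 do not contribute to this derivation.
Hence certify_invoice is obligatory.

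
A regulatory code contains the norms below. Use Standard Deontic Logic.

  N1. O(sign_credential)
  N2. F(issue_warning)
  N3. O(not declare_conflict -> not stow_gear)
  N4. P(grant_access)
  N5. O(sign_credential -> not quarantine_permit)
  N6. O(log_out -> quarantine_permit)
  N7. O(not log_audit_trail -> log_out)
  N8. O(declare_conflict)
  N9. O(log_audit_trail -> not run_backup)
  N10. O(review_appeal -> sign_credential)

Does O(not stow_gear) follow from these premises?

Premise 3 is O(not declare_conflict -> not stow_gear), but O(not declare_conflict) is not derivable from the premises, so it does not yield O(not stow_gear).
No other premise forces O(not stow_gear). An ideal world satisfying every premise can still have not stow_gear false, so O(not stow_gear) is not derivable.

No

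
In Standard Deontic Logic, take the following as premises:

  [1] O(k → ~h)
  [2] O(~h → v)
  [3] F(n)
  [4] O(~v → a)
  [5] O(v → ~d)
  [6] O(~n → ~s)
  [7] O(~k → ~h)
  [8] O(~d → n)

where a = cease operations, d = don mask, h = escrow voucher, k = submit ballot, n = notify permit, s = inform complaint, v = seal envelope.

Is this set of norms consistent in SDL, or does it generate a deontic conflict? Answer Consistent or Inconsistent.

Inconsistent

Premises 7 and 1 cover both cases: O(~k → ~h) and O(k → ~h). Since ~k ∨ k is a tautology, O(~h) follows.
Premise 2 is O(~h → v); since O(~h), deontic closure gives O(v).
With premise 5, O(v → ~d), the K-axiom yields O(~d).
Applying K to premise 8 (O(~d → n)) and O(~d) yields O(n).
However, F(n) at premise 3 amounts to O(~n).
We now have both O(n) and O(~n) — n is simultaneously obligatory and forbidden, violating the D-axiom.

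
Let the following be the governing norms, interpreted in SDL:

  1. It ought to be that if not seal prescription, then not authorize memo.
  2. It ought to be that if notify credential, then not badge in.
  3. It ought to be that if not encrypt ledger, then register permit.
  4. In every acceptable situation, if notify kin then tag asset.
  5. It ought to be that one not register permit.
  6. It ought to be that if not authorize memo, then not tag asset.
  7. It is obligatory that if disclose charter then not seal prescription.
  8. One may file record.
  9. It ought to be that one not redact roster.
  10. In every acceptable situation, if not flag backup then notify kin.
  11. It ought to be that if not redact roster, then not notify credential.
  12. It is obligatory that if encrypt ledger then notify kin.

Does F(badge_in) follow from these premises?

Premise 2 is O(notify_credential → ¬badge_in), but O(notify_credential) is not derivable from the premises, so it does not yield O(¬badge_in).
No other premise forces O(¬badge_in). An ideal world satisfying every premise can still have badge_in true, so F(badge_in) is not derivable.

No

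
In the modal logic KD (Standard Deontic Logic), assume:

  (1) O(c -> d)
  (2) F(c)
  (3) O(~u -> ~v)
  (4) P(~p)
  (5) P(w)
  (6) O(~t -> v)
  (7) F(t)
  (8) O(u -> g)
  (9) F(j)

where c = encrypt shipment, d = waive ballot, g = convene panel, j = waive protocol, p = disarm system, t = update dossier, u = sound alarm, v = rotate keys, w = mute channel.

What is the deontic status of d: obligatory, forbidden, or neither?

Premise 1 is O(c -> d), but O(c) is not derivable from the premises, so it does not yield O(d).
No premise or chain of K-axiom applications forces O(d), and none forces O(~d). So d is neither obligatory nor forbidden under these norms.

Neither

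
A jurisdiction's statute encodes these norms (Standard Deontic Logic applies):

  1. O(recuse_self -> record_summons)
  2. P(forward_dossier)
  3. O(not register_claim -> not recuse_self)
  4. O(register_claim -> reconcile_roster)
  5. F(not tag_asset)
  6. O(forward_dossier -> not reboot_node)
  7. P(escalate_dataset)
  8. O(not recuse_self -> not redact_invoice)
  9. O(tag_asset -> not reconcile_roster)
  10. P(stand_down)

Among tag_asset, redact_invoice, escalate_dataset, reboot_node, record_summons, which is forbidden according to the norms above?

F(not tag_asset) at premise 5 means O(tag_asset).
Premise 9 is O(tag_asset -> not reconcile_roster); since O(tag_asset), deontic closure gives O(not reconcile_roster).
Premise 4, O(register_claim -> reconcile_roster), contraposes to O(not reconcile_roster -> not register_claim); with O(not reconcile_roster) we get O(not register_claim).
From O(not register_claim) and premise 3, O(not register_claim -> not recuse_self), we obtain O(not recuse_self).
With premise 8, O(not recuse_self -> not redact_invoice), the K-axiom yields O(not redact_invoice).
So O(not redact_invoice) holds, i.e. redact_invoice is forbidden. None of the other listed options is forbidden under the premises.

redact_invoice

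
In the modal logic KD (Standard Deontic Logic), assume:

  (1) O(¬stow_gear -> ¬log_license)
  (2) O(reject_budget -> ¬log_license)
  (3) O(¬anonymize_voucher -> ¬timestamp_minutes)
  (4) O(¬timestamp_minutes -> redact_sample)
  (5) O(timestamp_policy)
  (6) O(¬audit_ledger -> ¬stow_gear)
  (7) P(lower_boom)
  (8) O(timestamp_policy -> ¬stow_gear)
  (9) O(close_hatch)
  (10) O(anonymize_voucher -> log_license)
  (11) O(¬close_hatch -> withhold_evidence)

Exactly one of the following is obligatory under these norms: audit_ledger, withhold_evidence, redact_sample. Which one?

redact_sample

From premise 5 we have O(timestamp_policy).
With premise 8, O(timestamp_policy -> ¬stow_gear), the K-axiom yields O(¬stow_gear).
Applying K to premise 1 (O(¬stow_gear -> ¬log_license)) and O(¬stow_gear) yields O(¬log_license).
Premise 10, O(anonymize_voucher -> log_license), contraposes to O(¬log_license -> ¬anonymize_voucher); with O(¬log_license) we get O(¬anonymize_voucher).
Applying K to premise 3 (O(¬anonymize_voucher -> ¬timestamp_minutes)) and O(¬anonymize_voucher) yields O(¬timestamp_minutes).
From O(¬timestamp_minutes) and premise 4, O(¬timestamp_minutes -> redact_sample), we obtain O(redact_sample).
So O(redact_sample) holds — redact_sample is obligatory. None of the other listed options is made obligatory by any chain of premises.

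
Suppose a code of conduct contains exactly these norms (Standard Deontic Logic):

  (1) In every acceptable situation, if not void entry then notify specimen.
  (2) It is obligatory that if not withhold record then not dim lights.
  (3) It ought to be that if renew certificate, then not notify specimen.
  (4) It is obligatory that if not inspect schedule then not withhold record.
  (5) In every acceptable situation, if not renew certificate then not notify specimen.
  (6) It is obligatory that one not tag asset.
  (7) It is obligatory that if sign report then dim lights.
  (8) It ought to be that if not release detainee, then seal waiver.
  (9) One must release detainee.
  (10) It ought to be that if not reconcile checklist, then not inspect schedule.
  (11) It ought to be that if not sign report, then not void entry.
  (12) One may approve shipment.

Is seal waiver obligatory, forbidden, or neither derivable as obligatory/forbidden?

Premise 8 is O(¬release_detainee → seal_waiver), but O(¬release_detainee) is not derivable from the premises, so it does not yield O(seal_waiver).
No premise or chain of K-axiom applications forces O(seal_waiver), and none forces O(¬seal_waiver). So seal_waiver is neither obligatory nor forbidden under these norms.

Neither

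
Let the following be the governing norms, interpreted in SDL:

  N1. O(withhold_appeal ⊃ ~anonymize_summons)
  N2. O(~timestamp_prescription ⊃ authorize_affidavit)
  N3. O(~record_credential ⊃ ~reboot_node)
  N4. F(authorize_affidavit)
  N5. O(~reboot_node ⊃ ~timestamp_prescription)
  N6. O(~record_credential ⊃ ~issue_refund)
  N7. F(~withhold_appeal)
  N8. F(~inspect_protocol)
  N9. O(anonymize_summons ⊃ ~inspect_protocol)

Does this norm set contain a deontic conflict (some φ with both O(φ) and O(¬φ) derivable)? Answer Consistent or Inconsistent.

Premise 9 is O(anonymize_summons ⊃ ~inspect_protocol), but O(anonymize_summons) is not derivable from the premises, so it does not yield O(~inspect_protocol).
So O(~inspect_protocol) is not derivable, and the apparent clash with O(inspect_protocol) does not arise.
A world satisfying every obligation exists (e.g. anonymize_summons=false, authorize_affidavit=false, inspect_protocol=true, issue_refund=false, reboot_node=true, record_credential=true, timestamp_prescription=true, withhold_appeal=true); no atom is both obligatory and forbidden, so the set is consistent.

Consistent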